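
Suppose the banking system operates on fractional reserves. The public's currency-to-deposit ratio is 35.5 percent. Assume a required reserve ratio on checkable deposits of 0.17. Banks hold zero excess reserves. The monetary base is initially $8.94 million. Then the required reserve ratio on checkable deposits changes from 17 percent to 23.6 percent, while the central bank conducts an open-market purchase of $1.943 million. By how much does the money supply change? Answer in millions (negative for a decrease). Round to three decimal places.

$1.878 million

Before: m₁ = (1 + 0.355) / (0.17 + 0.355) ≈ 2.580952, MB₁ = 8.94, so M₁ = 2.580952 × 8.94 ≈ 23.0737 million.
After: m₂ = (1 + 0.355) / (0.236 + 0.355) ≈ 2.292724, MB₂ = 8.94 + 1.943 = 10.883, so M₂ = 2.292724 × 10.883 ≈ 24.9517 million.
ΔM = M₂ − M₁ = 24.9517 − 23.0737 = 1.878 million.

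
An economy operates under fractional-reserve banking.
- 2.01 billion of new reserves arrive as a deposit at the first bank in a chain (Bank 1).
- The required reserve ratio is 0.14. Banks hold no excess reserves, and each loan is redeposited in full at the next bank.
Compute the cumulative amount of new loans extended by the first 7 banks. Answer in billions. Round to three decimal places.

Bank i lends (1 − rr)^i of the original deposit: Bank 1 lends 2.01·0.8600 = 1.7286, Bank 2 lends 2.01·0.8600² ≈ 1.4866, and so on.
Summing a geometric series: total = 2.01·[0.8600·(1 − 0.8600^7) / (1 − 0.8600)] ≈ 8.0512 billion.

8.051 billion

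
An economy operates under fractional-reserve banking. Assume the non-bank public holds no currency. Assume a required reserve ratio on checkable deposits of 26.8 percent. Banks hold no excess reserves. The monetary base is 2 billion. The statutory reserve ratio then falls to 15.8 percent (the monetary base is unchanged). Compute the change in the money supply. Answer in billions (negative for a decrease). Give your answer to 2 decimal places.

Initially m₁ = 1 / (0.268) ≈ 3.7313, so M₁ = 3.7313 × 2 = 7.4626 billion.
After the change m₂ = 1 / (0.158) ≈ 6.3291, so M₂ = 6.3291 × 2 = 12.6582 billion.
ΔM = M₂ − M₁ = 12.6582 − 7.4626 = 5.1956 billion.

5.20 billion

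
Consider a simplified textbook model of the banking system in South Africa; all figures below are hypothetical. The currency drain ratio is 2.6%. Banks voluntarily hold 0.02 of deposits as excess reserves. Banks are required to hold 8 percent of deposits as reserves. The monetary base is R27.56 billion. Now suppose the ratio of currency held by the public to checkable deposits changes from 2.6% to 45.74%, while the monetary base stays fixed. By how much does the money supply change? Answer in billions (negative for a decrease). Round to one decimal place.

Initially m₁ = (1 + 0.026) / (0.08 + 0.02 + 0.026) ≈ 8.1429, so M₁ = 8.1429 × 27.56 ≈ 224.4183 billion.
After the change m₂ = (1 + 0.4574) / (0.08 + 0.02 + 0.4574) ≈ 2.6146, so M₂ = 2.6146 × 27.56 ≈ 72.0584 billion.
ΔM = M₂ − M₁ = 72.0584 − 224.4183 = -152.3599 billion.

-152.4 billion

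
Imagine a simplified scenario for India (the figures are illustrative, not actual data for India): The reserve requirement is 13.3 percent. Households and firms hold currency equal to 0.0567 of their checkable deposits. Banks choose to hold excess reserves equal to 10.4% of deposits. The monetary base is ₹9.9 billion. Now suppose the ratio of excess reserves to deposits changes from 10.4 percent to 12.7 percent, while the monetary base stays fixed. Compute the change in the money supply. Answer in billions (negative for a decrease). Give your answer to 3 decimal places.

-2.587 billion

Initially m₁ = (1 + 0.0567) / (0.133 + 0.104 + 0.0567) ≈ 3.59789, so M₁ = 3.59789 × 9.9 ≈ 35.6191 billion.
After the change m₂ = (1 + 0.0567) / (0.133 + 0.127 + 0.0567) ≈ 3.33660, so M₂ = 3.33660 × 9.9 ≈ 33.0323 billion.
ΔM = M₂ − M₁ = 33.0323 − 35.6191 = -2.5868 billion.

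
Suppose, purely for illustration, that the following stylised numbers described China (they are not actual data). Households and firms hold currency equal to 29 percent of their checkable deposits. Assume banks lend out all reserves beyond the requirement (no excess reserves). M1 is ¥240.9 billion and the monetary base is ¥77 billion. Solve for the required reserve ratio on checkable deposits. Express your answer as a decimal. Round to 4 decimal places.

Using m = M/MB = 240.9/77 ≈ 3.128571. Since m = (1 + c)/(c + rr + e), the denominator satisfies c + rr + e = (1 + c)/m = (1 + 0.29) / 3.128571 ≈ 0.412329.
With c = 0.29 and e = 0, the required reserve ratio on checkable deposits is 0.412329 − 0.29 − 0 = 0.122329.

0.1223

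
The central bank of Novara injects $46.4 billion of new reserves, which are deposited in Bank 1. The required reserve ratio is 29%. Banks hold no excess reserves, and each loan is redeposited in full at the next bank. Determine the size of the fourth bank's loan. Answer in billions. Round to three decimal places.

Each bank lends a fraction (1 − rr) = 0.7100 of the deposit it receives, so Bank 4 receives 46.4·0.7100^3 and lends 46.4·0.7100^4 ≈ 11.7910 billion.

$11.791 billion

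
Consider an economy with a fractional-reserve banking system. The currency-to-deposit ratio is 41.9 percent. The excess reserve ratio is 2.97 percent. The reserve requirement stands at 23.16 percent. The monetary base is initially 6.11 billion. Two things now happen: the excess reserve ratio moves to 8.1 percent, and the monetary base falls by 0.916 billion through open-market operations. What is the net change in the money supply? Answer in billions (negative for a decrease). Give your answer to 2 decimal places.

-2.67 billion

Before: m₁ = (1 + 0.419) / (0.2316 + 0.0297 + 0.419) ≈ 2.0858, MB₁ = 6.11, so M₁ = 2.0858 × 6.11 ≈ 12.7442 billion.
After: m₂ = (1 + 0.419) / (0.2316 + 0.081 + 0.419) ≈ 1.9396, MB₂ = 6.11 − 0.916 = 5.194, so M₂ = 1.9396 × 5.194 ≈ 10.0743 billion.
ΔM = M₂ − M₁ = 10.0743 − 12.7442 = -2.6699 billion.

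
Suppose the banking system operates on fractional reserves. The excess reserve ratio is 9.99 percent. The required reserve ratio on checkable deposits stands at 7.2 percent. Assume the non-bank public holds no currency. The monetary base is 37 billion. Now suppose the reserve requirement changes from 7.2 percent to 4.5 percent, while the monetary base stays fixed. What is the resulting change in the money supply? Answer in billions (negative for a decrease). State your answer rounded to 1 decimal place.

40.1 billion

Initially m₁ = 1 / (0.072 + 0.0999) ≈ 5.8173, so M₁ = 5.8173 × 37 = 215.2401 billion.
After the change m₂ = 1 / (0.045 + 0.0999) ≈ 6.9013, so M₂ = 6.9013 × 37 = 255.3481 billion.
ΔM = M₂ − M₁ = 255.3481 − 215.2401 = 40.108 billion.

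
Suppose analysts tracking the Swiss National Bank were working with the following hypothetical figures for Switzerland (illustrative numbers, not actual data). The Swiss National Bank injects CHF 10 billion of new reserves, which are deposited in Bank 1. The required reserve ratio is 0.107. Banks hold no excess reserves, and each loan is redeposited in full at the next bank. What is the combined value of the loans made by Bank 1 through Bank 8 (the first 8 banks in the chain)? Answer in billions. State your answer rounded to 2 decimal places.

CHF 49.71 billion

Bank i lends (1 − rr)^i of the original deposit: Bank 1 lends 10·0.8930 = 8.9300, Bank 2 lends 10·0.8930² ≈ 7.9745, and so on.
Summing a geometric series: total = 10·[0.8930·(1 − 0.8930^8) / (1 − 0.8930)] ≈ 49.7075 billion.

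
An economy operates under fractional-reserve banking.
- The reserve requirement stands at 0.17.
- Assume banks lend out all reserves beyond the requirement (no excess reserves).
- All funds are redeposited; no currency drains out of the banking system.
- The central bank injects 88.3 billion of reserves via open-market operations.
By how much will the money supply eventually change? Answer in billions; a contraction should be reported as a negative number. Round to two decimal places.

519.41 billion

The simple money multiplier is m = 1/rr = 1/0.17 ≈ 5.88235.
An open-market purchase increases the monetary base by 88.3 billion, so ΔM = m × ΔMB = 5.88235 × 88.3 ≈ 519.4115 billion.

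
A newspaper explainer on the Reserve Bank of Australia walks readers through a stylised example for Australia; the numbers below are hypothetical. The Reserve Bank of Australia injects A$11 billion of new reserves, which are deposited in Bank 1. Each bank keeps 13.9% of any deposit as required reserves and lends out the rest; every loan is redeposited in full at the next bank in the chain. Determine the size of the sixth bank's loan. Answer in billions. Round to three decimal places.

A$4.481 billion

Each bank lends a fraction (1 − rr) = 0.8610 of the deposit it receives, so Bank 6 receives 11·0.8610^5 and lends 11·0.8610^6 ≈ 4.4814 billion.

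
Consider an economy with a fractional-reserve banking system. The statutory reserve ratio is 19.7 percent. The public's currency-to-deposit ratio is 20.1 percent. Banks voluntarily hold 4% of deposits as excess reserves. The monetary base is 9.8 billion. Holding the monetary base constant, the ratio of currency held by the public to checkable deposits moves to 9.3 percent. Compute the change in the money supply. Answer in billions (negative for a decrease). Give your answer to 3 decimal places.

Initially m₁ = (1 + 0.201) / (0.197 + 0.04 + 0.201) ≈ 2.74201, so M₁ = 2.74201 × 9.8 ≈ 26.8717 billion.
After the change m₂ = (1 + 0.093) / (0.197 + 0.04 + 0.093) ≈ 3.31212, so M₂ = 3.31212 × 9.8 ≈ 32.4588 billion.
ΔM = M₂ − M₁ = 32.4588 − 26.8717 = 5.5871 billion.

5.587 billion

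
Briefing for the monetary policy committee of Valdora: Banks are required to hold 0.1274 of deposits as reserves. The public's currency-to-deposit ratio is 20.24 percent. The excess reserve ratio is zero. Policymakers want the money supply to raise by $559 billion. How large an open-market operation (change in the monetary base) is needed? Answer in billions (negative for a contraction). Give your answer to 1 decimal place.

$153.3 billion

The money multiplier is m = (1 + c) / (rr + c) = (1 + 0.2024) / (0.1274 + 0.2024) ≈ 3.64585.
ΔMB = ΔM / m = (+559) / 3.64585 ≈ 153.325 billion.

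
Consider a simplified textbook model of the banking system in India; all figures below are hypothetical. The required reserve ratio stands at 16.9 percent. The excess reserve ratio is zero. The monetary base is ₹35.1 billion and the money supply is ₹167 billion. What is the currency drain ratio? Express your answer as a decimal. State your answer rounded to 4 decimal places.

0.0521

Using m = M/MB = 167/35.1 ≈ 4.757835. From m = (1 + c)/(c + rr + e), rearranging gives 1 + c = m·(c + rr + e), so c·(1 − m) = m·(rr + e) − 1.
Hence c = [m·(rr + e) − 1]/(1 − m) = [4.757835 × (0.169 + 0) − 1] / (1 − 4.757835) ≈ 0.052138.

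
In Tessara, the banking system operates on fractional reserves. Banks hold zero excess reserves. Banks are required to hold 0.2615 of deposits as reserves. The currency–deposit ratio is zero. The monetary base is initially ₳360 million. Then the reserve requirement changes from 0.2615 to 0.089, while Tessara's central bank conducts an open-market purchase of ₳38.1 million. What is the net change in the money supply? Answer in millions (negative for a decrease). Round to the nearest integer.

Before: m₁ = 1 / (0.2615) ≈ 3.8241, MB₁ = 360, so M₁ = 3.8241 × 360 = 1376.676 million.
After: m₂ = 1 / (0.089) ≈ 11.2360, MB₂ = 360 + 38.1 = 398.1, so M₂ = 11.2360 × 398.1 = 4473.0516 million.
ΔM = M₂ − M₁ = 4473.0516 − 1376.676 = 3096.3756 million.

₳3096 million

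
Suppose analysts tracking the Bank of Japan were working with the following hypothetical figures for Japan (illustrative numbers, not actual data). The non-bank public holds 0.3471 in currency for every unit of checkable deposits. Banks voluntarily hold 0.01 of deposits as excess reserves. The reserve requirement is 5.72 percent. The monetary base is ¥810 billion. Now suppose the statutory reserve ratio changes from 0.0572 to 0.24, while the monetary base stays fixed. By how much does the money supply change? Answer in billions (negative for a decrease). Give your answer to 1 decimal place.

Initially m₁ = (1 + 0.3471) / (0.0572 + 0.01 + 0.3471) ≈ 3.25151, so M₁ = 3.25151 × 810 = 2633.7231 billion.
After the change m₂ = (1 + 0.3471) / (0.24 + 0.01 + 0.3471) ≈ 2.25607, so M₂ = 2.25607 × 810 = 1827.4167 billion.
ΔM = M₂ − M₁ = 1827.4167 − 2633.7231 = -806.3064 billion.

-806.3 billion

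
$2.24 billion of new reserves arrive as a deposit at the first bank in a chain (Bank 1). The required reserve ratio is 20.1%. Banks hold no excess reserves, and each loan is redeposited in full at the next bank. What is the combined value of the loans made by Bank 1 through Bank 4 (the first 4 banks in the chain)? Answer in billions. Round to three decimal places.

$5.275 billion

Bank i lends (1 − rr)^i of the original deposit: Bank 1 lends 2.24·0.7990 ≈ 1.7898, Bank 2 lends 2.24·0.7990² ≈ 1.4300, and so on.
Summing a geometric series: total = 2.24·[0.7990·(1 − 0.7990^4) / (1 − 0.7990)] ≈ 5.2753 billion.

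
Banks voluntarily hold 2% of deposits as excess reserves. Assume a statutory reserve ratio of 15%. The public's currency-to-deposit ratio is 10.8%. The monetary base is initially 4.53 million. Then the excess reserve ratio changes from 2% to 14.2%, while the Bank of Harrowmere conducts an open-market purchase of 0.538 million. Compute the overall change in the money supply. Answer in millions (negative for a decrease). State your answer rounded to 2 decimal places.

-4.02 million

Before: m₁ = (1 + 0.108) / (0.15 + 0.02 + 0.108) ≈ 3.9856, MB₁ = 4.53, so M₁ = 3.9856 × 4.53 ≈ 18.0548 million.
After: m₂ = (1 + 0.108) / (0.15 + 0.142 + 0.108) = 2.77, MB₂ = 4.53 + 0.538 = 5.068, so M₂ = 2.77 × 5.068 ≈ 14.0384 million.
ΔM = M₂ − M₁ = 14.0384 − 18.0548 = -4.0164 million.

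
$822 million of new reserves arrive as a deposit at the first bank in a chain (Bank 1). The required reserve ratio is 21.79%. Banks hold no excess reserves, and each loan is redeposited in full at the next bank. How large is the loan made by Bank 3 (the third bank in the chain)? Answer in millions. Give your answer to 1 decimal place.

Each bank lends a fraction (1 − rr) = 0.7821 of the deposit it receives, so Bank 3 receives 822·0.7821^2 and lends 822·0.7821^3 ≈ 393.2409 million.

$393.2 million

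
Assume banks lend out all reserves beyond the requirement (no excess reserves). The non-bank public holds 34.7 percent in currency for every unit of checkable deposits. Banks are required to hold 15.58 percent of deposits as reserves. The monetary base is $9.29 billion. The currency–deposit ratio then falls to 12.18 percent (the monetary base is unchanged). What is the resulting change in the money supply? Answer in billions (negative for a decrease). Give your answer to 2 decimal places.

Initially m₁ = (1 + 0.347) / (0.1558 + 0.347) ≈ 2.6790, so M₁ = 2.6790 × 9.29 ≈ 24.8879 billion.
After the change m₂ = (1 + 0.1218) / (0.1558 + 0.1218) ≈ 4.0411, so M₂ = 4.0411 × 9.29 ≈ 37.5418 billion.
ΔM = M₂ − M₁ = 37.5418 − 24.8879 = 12.6539 billion.

$12.65 billion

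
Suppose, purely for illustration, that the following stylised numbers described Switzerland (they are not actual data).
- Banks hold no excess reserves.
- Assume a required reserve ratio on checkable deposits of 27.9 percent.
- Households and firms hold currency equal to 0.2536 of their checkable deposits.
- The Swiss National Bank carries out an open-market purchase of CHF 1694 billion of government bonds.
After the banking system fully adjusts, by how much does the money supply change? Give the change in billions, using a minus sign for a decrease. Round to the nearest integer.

The money multiplier is m = (1 + c) / (rr + c) = (1 + 0.2536) / (0.279 + 0.2536) ≈ 2.35374.
The purchase adds 1694 billion of base, so ΔM = m × ΔMB = 2.35374 × (+1694) ≈ 3987.2356 billion.

CHF 3987 billion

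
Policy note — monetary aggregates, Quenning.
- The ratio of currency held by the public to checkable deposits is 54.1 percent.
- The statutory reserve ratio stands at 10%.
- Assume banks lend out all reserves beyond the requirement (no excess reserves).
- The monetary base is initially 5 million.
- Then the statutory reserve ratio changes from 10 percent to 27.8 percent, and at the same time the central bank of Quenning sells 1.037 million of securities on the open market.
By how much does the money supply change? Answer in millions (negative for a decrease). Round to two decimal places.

-4.56 million

Before: m₁ = (1 + 0.541) / (0.1 + 0.541) ≈ 2.4041, MB₁ = 5, so M₁ = 2.4041 × 5 = 12.0205 million.
After: m₂ = (1 + 0.541) / (0.278 + 0.541) ≈ 1.8816, MB₂ = 5 − 1.037 = 3.963, so M₂ = 1.8816 × 3.963 ≈ 7.4568 million.
ΔM = M₂ − M₁ = 7.4568 − 12.0205 = -4.5637 million.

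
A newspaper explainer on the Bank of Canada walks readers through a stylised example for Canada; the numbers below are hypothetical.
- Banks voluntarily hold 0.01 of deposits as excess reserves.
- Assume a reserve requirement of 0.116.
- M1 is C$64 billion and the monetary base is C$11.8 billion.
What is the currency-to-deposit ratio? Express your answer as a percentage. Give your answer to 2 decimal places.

Using m = M/MB = 64/11.8 ≈ 5.423729. From m = (1 + c)/(c + rr + e), rearranging gives 1 + c = m·(c + rr + e), so c·(1 − m) = m·(rr + e) − 1.
Hence c = [m·(rr + e) − 1]/(1 − m) = [5.423729 × (0.116 + 0.01) − 1] / (1 − 5.423729) ≈ 0.071571.

7.16%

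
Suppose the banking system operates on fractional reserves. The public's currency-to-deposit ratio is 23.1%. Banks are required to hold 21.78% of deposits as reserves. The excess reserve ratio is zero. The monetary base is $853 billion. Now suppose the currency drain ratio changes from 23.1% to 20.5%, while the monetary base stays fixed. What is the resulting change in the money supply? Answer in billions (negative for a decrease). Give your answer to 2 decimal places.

$91.42 billion

Initially m₁ = (1 + 0.231) / (0.2178 + 0.231) ≈ 2.742870, so M₁ = 2.742870 × 853 ≈ 2339.6681 billion.
After the change m₂ = (1 + 0.205) / (0.2178 + 0.205) ≈ 2.850047, so M₂ = 2.850047 × 853 ≈ 2431.0901 billion.
ΔM = M₂ − M₁ = 2431.0901 − 2339.6681 = 91.422 billion.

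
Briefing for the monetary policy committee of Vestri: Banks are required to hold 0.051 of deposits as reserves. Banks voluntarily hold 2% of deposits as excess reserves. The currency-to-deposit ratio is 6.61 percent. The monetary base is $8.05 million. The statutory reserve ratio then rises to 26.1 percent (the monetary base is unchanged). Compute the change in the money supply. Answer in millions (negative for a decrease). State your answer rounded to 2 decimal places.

Initially m₁ = (1 + 0.0661) / (0.051 + 0.02 + 0.0661) ≈ 7.7761, so M₁ = 7.7761 × 8.05 ≈ 62.5976 million.
After the change m₂ = (1 + 0.0661) / (0.261 + 0.02 + 0.0661) ≈ 3.0714, so M₂ = 3.0714 × 8.05 ≈ 24.7248 million.
ΔM = M₂ − M₁ = 24.7248 − 62.5976 = -37.8728 million.

-37.87 million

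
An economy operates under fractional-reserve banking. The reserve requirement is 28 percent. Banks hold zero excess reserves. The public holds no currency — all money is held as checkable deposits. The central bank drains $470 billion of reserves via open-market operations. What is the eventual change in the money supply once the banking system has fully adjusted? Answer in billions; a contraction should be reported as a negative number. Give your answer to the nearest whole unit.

The simple money multiplier is m = 1/rr = 1/0.28 ≈ 3.5714.
An open-market sale reduces the monetary base by 470 billion, so ΔM = m × ΔMB = 3.5714 × (−470) = -1678.558 billion.

-1679 billion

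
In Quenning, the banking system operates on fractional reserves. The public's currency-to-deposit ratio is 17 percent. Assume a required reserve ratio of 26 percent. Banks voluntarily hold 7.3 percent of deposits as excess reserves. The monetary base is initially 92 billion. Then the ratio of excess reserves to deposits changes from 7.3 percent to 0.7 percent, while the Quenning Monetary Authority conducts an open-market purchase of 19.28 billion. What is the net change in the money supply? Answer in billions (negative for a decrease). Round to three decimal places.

Before: m₁ = (1 + 0.17) / (0.26 + 0.073 + 0.17) ≈ 2.3260437, MB₁ = 92, so M₁ = 2.3260437 × 92 ≈ 213.996 billion.
After: m₂ = (1 + 0.17) / (0.26 + 0.007 + 0.17) ≈ 2.6773455, MB₂ = 92 + 19.28 = 111.28, so M₂ = 2.6773455 × 111.28 ≈ 297.935 billion.
ΔM = M₂ − M₁ = 297.935 − 213.996 = 83.939 billion.

83.939 billion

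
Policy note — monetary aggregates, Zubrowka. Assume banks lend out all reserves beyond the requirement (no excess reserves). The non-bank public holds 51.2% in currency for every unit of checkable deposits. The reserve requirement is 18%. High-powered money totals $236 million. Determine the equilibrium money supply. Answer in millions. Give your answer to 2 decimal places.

The money multiplier is m = (1 + c) / (rr + c) = (1 + 0.512) / (0.18 + 0.512) ≈ 2.184971.
So M = m × MB = 2.184971 × 236 ≈ 515.6532 million.

$515.65 million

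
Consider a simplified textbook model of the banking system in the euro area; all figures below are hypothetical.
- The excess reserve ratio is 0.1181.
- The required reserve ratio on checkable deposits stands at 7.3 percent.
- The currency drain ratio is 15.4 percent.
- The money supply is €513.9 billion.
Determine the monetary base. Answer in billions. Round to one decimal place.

The money multiplier is m = (1 + c) / (rr + e + c) = (1 + 0.154) / (0.073 + 0.1181 + 0.154) ≈ 3.34396.
MB = M / m = 513.9 / 3.34396 ≈ 153.6801 billion.

€153.7 billion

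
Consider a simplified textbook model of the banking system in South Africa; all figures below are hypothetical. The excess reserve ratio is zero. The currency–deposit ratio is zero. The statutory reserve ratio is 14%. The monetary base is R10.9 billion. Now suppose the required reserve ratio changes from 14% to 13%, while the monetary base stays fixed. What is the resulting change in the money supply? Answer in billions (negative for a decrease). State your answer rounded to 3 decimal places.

Initially m₁ = 1 / (0.14) ≈ 7.142857, so M₁ = 7.142857 × 10.9 ≈ 77.8571 billion.
After the change m₂ = 1 / (0.13) ≈ 7.692308, so M₂ = 7.692308 × 10.9 ≈ 83.8462 billion.
ΔM = M₂ − M₁ = 83.8462 − 77.8571 = 5.9891 billion.

R5.989 billion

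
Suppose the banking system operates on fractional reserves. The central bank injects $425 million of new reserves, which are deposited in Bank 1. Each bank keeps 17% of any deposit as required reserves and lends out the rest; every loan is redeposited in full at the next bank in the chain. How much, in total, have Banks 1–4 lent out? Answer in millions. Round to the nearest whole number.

Bank i lends (1 − rr)^i of the original deposit: Bank 1 lends 425·0.8300 = 352.7500, Bank 2 lends 425·0.8300² = 292.7825, and so on.
Summing a geometric series: total = 425·[0.8300·(1 − 0.8300^4) / (1 − 0.8300)] ≈ 1090.2398 million.

$1090 million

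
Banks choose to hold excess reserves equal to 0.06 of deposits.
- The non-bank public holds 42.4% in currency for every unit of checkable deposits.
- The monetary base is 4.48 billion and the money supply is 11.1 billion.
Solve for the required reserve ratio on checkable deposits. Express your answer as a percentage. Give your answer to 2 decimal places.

Using m = M/MB = 11.1/4.48 ≈ 2.477679. Since m = (1 + c)/(c + rr + e), the denominator satisfies c + rr + e = (1 + c)/m = (1 + 0.424) / 2.477679 ≈ 0.574731.
With c = 0.424 and e = 0.06, the required reserve ratio on checkable deposits is 0.574731 − 0.424 − 0.06 = 0.090731.

9.07%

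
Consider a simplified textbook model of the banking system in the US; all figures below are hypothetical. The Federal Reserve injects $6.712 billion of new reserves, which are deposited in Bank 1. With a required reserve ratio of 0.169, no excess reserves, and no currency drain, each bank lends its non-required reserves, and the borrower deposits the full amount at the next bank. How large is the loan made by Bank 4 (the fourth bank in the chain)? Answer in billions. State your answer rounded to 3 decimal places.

Each bank lends a fraction (1 − rr) = 0.8310 of the deposit it receives, so Bank 4 receives 6.712·0.8310^3 and lends 6.712·0.8310^4 ≈ 3.2008 billion.

$3.201 billion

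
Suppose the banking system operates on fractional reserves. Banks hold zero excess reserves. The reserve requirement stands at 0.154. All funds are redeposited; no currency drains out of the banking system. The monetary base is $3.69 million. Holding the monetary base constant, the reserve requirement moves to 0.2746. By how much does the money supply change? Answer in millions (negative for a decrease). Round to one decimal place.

-10.5 million

Initially m₁ = 1 / (0.154) ≈ 6.4935, so M₁ = 6.4935 × 3.69 ≈ 23.961 million.
After the change m₂ = 1 / (0.2746) ≈ 3.6417, so M₂ = 3.6417 × 3.69 ≈ 13.4379 million.
ΔM = M₂ − M₁ = 13.4379 − 23.961 = -10.5231 million.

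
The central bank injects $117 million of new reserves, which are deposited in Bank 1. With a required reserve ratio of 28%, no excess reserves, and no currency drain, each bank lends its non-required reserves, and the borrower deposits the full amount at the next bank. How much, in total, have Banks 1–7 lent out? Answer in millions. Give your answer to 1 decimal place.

$270.7 million

Bank i lends (1 − rr)^i of the original deposit: Bank 1 lends 117·0.7200 = 84.2400, Bank 2 lends 117·0.7200² = 60.6528, and so on.
Summing a geometric series: total = 117·[0.7200·(1 − 0.7200^7) / (1 − 0.7200)] ≈ 270.6793 million.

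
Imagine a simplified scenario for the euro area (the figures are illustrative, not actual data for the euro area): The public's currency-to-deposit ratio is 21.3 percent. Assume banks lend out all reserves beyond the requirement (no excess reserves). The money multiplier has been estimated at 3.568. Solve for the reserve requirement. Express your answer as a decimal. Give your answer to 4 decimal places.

Using m = 3.568. Since m = (1 + c)/(c + rr + e), the denominator satisfies c + rr + e = (1 + c)/m = (1 + 0.213) / 3.568 ≈ 0.339966.
With c = 0.213 and e = 0, the reserve requirement is 0.339966 − 0.213 − 0 = 0.126966.

0.1270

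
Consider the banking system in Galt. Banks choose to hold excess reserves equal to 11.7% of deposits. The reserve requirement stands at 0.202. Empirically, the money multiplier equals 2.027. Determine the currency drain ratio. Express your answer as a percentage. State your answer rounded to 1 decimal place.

34.4%

Using m = 2.027. From m = (1 + c)/(c + rr + e), rearranging gives 1 + c = m·(c + rr + e), so c·(1 − m) = m·(rr + e) − 1.
Hence c = [m·(rr + e) − 1]/(1 − m) = [2.027 × (0.202 + 0.117) − 1] / (1 − 2.027) ≈ 0.344096.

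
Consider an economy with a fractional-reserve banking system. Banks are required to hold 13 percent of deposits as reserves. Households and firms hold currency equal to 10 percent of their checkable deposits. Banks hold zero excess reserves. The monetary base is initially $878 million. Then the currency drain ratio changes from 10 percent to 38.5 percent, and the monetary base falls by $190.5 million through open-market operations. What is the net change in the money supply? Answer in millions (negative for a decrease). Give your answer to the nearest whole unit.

-2350 million

Before: m₁ = (1 + 0.1) / (0.13 + 0.1) ≈ 4.7826, MB₁ = 878, so M₁ = 4.7826 × 878 = 4199.1228 million.
After: m₂ = (1 + 0.385) / (0.13 + 0.385) ≈ 2.6893, MB₂ = 878 − 190.5 = 687.5, so M₂ = 2.6893 × 687.5 ≈ 1848.8937 million.
ΔM = M₂ − M₁ = 1848.8937 − 4199.1228 = -2350.2291 million.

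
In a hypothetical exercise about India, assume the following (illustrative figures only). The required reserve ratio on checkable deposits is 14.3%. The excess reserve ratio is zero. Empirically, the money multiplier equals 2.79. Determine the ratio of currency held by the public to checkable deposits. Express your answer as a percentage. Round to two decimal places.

33.58%

Using m = 2.79. From m = (1 + c)/(c + rr + e), rearranging gives 1 + c = m·(c + rr + e), so c·(1 − m) = m·(rr + e) − 1.
Hence c = [m·(rr + e) − 1]/(1 − m) = [2.79 × (0.143 + 0) − 1] / (1 − 2.79) ≈ 0.335771.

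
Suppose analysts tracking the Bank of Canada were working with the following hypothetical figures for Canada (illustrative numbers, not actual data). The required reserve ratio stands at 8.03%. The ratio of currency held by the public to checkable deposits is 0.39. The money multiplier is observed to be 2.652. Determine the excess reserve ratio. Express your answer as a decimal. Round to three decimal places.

Using m = 2.652. Since m = (1 + c)/(c + rr + e), the denominator satisfies c + rr + e = (1 + c)/m = (1 + 0.39) / 2.652 ≈ 0.524133.
With c = 0.39 and rr = 0.0803, the excess reserve ratio is 0.524133 − 0.39 − 0.0803 = 0.053833.

0.054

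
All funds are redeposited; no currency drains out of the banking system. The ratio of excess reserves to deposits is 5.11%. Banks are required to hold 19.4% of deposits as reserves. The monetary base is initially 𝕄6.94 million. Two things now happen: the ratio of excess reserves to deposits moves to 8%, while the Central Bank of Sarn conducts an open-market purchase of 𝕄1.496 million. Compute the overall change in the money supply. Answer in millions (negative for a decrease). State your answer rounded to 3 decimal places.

𝕄2.473 million

Before: m₁ = 1 / (0.194 + 0.0511) ≈ 4.07997, MB₁ = 6.94, so M₁ = 4.07997 × 6.94 ≈ 28.315 million.
After: m₂ = 1 / (0.194 + 0.08) ≈ 3.64964, MB₂ = 6.94 + 1.496 = 8.436, so M₂ = 3.64964 × 8.436 ≈ 30.7884 million.
ΔM = M₂ − M₁ = 30.7884 − 28.315 = 2.4734 million.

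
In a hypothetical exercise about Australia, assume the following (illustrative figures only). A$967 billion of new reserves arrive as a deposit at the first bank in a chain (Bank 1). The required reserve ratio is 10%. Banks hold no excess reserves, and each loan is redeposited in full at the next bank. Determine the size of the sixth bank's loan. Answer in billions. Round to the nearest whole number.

Each bank lends a fraction (1 − rr) = 0.9000 of the deposit it receives, so Bank 6 receives 967·0.9000^5 and lends 967·0.9000^6 ≈ 513.9034 billion.

A$514 billion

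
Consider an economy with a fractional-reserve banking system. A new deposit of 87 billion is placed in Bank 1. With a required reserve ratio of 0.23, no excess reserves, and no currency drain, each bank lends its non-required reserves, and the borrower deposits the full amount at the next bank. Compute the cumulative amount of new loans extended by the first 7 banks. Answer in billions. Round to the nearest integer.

Bank i lends (1 − rr)^i of the original deposit: Bank 1 lends 87·0.7700 = 66.9900, Bank 2 lends 87·0.7700² = 51.5823, and so on.
Summing a geometric series: total = 87·[0.7700·(1 − 0.7700^7) / (1 − 0.7700)] ≈ 244.5178 billion.

245 billion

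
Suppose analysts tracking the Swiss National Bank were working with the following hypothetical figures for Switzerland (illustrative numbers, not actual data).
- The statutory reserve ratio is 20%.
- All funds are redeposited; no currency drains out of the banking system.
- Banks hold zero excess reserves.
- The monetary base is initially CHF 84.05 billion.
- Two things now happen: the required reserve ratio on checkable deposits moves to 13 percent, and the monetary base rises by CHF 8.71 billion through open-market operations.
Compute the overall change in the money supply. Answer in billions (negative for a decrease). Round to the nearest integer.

CHF 293 billion

Before: m₁ = 1 / (0.2) = 5, MB₁ = 84.05, so M₁ = 5 × 84.05 = 420.25 billion.
After: m₂ = 1 / (0.13) ≈ 7.6923, MB₂ = 84.05 + 8.71 = 92.76, so M₂ = 7.6923 × 92.76 ≈ 713.5377 billion.
ΔM = M₂ − M₁ = 713.5377 − 420.25 = 293.2877 billion.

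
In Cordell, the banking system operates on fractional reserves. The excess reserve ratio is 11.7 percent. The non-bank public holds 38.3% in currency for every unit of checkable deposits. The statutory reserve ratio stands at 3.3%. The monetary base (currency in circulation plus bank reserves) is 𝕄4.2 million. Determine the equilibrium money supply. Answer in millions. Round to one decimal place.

The money multiplier is m = (1 + c) / (rr + e + c) = (1 + 0.383) / (0.033 + 0.117 + 0.383) ≈ 2.5947.
So M = m × MB = 2.5947 × 4.2 ≈ 10.8977 million.

𝕄10.9 million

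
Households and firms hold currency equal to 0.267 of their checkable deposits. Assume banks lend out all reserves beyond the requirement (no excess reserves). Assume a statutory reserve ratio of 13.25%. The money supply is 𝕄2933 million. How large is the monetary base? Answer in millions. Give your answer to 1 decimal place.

The money multiplier is m = (1 + c) / (rr + c) = (1 + 0.267) / (0.1325 + 0.267) ≈ 3.171464.
MB = M / m = 2933 / 3.171464 ≈ 924.8095 million.

𝕄924.8 million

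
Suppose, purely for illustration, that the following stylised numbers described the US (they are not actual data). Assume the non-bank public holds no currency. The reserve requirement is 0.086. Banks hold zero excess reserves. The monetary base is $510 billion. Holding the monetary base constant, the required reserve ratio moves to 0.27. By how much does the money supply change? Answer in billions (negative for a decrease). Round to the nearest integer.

-4041 billion

Initially m₁ = 1 / (0.086) ≈ 11.6279, so M₁ = 11.6279 × 510 = 5930.229 billion.
After the change m₂ = 1 / (0.27) ≈ 3.7037, so M₂ = 3.7037 × 510 = 1888.887 billion.
ΔM = M₂ − M₁ = 1888.887 − 5930.229 = -4041.342 billion.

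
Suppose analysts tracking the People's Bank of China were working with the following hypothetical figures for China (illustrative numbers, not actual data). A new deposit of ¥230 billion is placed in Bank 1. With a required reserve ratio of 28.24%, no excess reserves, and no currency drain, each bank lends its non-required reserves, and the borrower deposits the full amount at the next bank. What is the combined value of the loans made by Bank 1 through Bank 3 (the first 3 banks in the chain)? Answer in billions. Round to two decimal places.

Bank i lends (1 − rr)^i of the original deposit: Bank 1 lends 230·0.7176 = 165.0480, Bank 2 lends 230·0.7176² ≈ 118.4384, and so on.
Summing a geometric series: total = 230·[0.7176·(1 − 0.7176^3) / (1 − 0.7176)] ≈ 368.4779 billion.

¥368.48 billion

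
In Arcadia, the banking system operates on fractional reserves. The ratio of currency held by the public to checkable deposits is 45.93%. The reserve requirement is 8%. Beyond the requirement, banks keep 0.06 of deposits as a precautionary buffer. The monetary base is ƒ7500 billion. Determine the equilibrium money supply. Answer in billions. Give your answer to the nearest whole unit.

ƒ18263 billion

The money multiplier is m = (1 + c) / (rr + e + c) = (1 + 0.4593) / (0.08 + 0.06 + 0.4593) ≈ 2.43501.
So M = m × MB = 2.43501 × 7500 = 18262.575 billion.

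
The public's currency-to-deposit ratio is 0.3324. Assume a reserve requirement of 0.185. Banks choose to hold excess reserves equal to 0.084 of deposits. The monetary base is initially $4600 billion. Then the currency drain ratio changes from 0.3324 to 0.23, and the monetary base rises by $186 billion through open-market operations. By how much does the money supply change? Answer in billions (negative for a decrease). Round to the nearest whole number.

$1606 billion

Before: m₁ = (1 + 0.3324) / (0.185 + 0.084 + 0.3324) ≈ 2.21550, MB₁ = 4600, so M₁ = 2.21550 × 4600 = 10191.3 billion.
After: m₂ = (1 + 0.23) / (0.185 + 0.084 + 0.23) ≈ 2.46493, MB₂ = 4600 + 186 = 4786, so M₂ = 2.46493 × 4786 ≈ 11797.155 billion.
ΔM = M₂ − M₁ = 11797.155 − 10191.3 = 1605.855 billion.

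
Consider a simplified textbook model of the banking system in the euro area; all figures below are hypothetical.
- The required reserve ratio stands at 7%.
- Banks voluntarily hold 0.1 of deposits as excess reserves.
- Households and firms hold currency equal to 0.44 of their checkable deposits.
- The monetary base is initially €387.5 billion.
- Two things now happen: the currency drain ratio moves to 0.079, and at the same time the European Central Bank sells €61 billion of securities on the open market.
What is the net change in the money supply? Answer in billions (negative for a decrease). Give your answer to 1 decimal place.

€500.1 billion

Before: m₁ = (1 + 0.44) / (0.07 + 0.1 + 0.44) ≈ 2.36066, MB₁ = 387.5, so M₁ = 2.36066 × 387.5 ≈ 914.7558 billion.
After: m₂ = (1 + 0.079) / (0.07 + 0.1 + 0.079) ≈ 4.33333, MB₂ = 387.5 − 61 = 326.5, so M₂ = 4.33333 × 326.5 ≈ 1414.8322 billion.
ΔM = M₂ − M₁ = 1414.8322 − 914.7558 = 500.0764 billion.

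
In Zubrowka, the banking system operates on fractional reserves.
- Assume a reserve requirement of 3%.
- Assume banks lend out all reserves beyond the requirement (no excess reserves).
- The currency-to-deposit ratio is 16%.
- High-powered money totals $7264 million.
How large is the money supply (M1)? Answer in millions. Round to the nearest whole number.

$44349 million

The money multiplier is m = (1 + c) / (rr + c) = (1 + 0.16) / (0.03 + 0.16) ≈ 6.10526.
So M = m × MB = 6.10526 × 7264 ≈ 44348.6086 million.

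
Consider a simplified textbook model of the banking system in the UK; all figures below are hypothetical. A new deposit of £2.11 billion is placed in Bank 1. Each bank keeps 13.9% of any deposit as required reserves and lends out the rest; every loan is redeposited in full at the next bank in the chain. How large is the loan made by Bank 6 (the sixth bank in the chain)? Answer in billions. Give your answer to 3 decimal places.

Each bank lends a fraction (1 − rr) = 0.8610 of the deposit it receives, so Bank 6 receives 2.11·0.8610^5 and lends 2.11·0.8610^6 ≈ 0.8596 billion.

£0.860 billion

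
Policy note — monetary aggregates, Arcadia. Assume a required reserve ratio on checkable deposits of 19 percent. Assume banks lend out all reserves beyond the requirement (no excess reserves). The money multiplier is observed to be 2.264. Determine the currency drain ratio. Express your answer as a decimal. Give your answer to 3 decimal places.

0.451

Using m = 2.264. From m = (1 + c)/(c + rr + e), rearranging gives 1 + c = m·(c + rr + e), so c·(1 − m) = m·(rr + e) − 1.
Hence c = [m·(rr + e) − 1]/(1 − m) = [2.264 × (0.19 + 0) − 1] / (1 − 2.264) ≈ 0.450823.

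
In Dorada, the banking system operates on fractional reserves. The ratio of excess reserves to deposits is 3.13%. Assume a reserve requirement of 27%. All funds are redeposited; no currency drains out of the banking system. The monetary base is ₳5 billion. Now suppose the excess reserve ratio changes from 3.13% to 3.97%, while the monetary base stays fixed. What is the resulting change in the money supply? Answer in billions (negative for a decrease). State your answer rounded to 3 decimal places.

Initially m₁ = 1 / (0.27 + 0.0313) ≈ 3.31895, so M₁ = 3.31895 × 5 ≈ 16.5948 billion.
After the change m₂ = 1 / (0.27 + 0.0397) ≈ 3.22893, so M₂ = 3.22893 × 5 ≈ 16.1446 billion.
ΔM = M₂ − M₁ = 16.1446 − 16.5948 = -0.4502 billion.

-0.450 billion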